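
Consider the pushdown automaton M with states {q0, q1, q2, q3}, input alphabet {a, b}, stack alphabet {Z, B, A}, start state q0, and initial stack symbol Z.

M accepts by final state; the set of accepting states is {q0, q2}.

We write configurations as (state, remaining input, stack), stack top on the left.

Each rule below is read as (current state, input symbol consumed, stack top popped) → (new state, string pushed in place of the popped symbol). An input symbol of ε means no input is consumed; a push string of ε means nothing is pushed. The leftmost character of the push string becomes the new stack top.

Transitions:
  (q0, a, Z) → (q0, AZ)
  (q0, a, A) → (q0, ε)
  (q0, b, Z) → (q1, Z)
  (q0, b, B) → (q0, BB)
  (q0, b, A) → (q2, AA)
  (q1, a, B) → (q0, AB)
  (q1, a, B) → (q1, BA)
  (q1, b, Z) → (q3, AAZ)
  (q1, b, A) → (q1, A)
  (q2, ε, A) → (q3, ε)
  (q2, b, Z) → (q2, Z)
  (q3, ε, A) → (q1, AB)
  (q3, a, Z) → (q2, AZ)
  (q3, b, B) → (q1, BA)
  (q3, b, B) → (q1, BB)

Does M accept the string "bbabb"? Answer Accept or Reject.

Reject

No computation consumes all input and reaches a final state.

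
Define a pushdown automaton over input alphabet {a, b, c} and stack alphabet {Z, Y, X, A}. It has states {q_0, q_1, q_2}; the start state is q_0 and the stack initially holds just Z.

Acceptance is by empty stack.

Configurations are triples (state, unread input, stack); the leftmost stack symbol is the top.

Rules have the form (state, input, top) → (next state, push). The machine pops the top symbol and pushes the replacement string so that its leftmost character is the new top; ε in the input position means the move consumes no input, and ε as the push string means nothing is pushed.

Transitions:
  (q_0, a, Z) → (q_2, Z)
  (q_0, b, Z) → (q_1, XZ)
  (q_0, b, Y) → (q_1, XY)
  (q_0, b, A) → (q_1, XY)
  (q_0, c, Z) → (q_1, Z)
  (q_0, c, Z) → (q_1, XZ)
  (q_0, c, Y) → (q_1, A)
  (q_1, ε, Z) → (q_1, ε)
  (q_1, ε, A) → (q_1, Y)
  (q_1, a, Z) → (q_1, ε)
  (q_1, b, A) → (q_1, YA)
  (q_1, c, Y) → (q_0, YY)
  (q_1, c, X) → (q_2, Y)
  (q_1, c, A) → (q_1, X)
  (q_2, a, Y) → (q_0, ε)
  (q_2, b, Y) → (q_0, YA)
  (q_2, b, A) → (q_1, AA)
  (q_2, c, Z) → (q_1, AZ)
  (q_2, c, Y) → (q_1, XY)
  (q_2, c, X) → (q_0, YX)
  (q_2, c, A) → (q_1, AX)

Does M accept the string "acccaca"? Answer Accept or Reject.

One accepting computation: (q_0, acccaca, Z) ⊢ (q_2, cccaca, Z) ⊢ (q_1, ccaca, AZ) ⊢ (q_1, caca, XZ) ⊢ (q_2, aca, YZ) ⊢ (q_0, ca, Z) ⊢ (q_1, a, Z) ⊢ (q_1, ε, ε)
All input consumed and the stack is empty.

Accept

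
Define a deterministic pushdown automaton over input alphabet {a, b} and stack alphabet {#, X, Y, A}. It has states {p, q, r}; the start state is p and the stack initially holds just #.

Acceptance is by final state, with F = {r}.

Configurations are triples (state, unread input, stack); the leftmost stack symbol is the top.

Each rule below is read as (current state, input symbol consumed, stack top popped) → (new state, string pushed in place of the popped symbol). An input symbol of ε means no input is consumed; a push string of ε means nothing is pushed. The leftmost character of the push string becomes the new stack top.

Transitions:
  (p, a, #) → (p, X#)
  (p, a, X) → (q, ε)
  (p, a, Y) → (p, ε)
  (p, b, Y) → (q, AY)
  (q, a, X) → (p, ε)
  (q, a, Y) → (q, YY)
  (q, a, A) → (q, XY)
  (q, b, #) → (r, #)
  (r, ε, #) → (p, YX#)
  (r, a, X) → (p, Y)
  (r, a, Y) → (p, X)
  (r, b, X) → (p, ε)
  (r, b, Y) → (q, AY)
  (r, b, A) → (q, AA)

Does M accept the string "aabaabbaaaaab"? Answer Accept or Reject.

(p, aabaabbaaaaab, #)
  read a, top #: go to p, push X# → (p, abaabbaaaaab, X#)
  read a, top X: go to q, push ε → (q, baabbaaaaab, #)
  read b, top #: go to r, push # → (r, aabbaaaaab, #)
  ε-move, top #: go to p, push YX# → (p, aabbaaaaab, YX#)
  read a, top Y: go to p, push ε → (p, abbaaaaab, X#)
  read a, top X: go to q, push ε → (q, bbaaaaab, #)
  read b, top #: go to r, push # → (r, baaaaab, #)
  ε-move, top #: go to p, push YX# → (p, baaaaab, YX#)
  read b, top Y: go to q, push AY → (q, aaaaab, AYX#)
  read a, top A: go to q, push XY → (q, aaaab, XYYX#)
  read a, top X: go to p, push ε → (p, aaab, YYX#)
  read a, top Y: go to p, push ε → (p, aab, YX#)
  read a, top Y: go to p, push ε → (p, ab, X#)
  read a, top X: go to q, push ε → (q, b, #)
  read b, top #: go to r, push # → (r, ε, #)
All input consumed; state r ∈ F.

Accept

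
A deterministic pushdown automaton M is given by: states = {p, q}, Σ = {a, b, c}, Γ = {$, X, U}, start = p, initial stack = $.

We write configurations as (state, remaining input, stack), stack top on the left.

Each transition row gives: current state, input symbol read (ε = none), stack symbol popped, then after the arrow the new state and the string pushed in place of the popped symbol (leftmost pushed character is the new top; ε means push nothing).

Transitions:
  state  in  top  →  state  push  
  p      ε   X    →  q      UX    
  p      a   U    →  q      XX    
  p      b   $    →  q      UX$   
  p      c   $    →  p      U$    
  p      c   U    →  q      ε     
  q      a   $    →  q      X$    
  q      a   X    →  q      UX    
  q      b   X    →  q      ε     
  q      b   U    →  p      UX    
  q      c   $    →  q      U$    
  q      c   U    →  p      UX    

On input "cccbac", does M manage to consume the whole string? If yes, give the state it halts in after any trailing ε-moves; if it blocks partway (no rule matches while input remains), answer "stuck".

(p, cccbac, $)
  read c, top $: go to p, push U$ → (p, ccbac, U$)
  read c, top U: go to q, push ε → (q, cbac, $)
  read c, top $: go to q, push U$ → (q, bac, U$)
  read b, top U: go to p, push UX → (p, ac, UX$)
  read a, top U: go to q, push XX → (q, c, XXX$)
No transition for (q, c, top X); M blocks with input c remaining.

stuck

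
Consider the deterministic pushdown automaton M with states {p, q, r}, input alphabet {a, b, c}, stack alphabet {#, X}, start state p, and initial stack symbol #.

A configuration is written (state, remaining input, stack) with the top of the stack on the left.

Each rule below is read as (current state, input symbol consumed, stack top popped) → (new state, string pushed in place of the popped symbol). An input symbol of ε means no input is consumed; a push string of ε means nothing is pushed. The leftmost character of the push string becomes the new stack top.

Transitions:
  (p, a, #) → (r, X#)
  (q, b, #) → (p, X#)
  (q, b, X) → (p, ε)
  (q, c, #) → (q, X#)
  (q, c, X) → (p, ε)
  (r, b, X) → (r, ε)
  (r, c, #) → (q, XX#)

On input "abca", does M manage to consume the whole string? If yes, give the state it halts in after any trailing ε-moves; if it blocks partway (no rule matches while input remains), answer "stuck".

(p, abca, #) ⊢ (r, bca, X#) ⊢ (r, ca, #) ⊢ (q, a, XX#)
No transition for (q, a, top X); M blocks with input a remaining.

stuck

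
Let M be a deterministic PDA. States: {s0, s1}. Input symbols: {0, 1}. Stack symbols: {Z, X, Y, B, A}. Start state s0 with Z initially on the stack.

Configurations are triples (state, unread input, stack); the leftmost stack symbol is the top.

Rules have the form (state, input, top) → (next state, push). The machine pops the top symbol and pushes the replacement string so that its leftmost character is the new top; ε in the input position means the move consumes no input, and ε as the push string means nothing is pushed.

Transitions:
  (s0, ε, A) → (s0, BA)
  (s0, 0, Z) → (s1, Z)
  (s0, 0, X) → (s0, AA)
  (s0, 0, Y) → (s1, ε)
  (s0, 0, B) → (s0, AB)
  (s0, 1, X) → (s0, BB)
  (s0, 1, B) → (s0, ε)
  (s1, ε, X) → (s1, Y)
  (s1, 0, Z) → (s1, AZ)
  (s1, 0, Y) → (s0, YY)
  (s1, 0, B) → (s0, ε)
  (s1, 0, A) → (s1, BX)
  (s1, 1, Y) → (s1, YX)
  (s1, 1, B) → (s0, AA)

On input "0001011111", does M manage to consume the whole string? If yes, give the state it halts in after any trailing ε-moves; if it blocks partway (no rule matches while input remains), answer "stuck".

(s0, 0001011111, Z) ⊢ (s1, 001011111, Z) ⊢ (s1, 01011111, AZ) ⊢ (s1, 1011111, BXZ) ⊢ (s0, 011111, AAXZ) ⊢ (s0, 011111, BAAXZ) ⊢ (s0, 11111, ABAAXZ) ⊢ (s0, 11111, BABAAXZ) ⊢ (s0, 1111, ABAAXZ) ⊢ (s0, 1111, BABAAXZ) ⊢ (s0, 111, ABAAXZ) ⊢ (s0, 111, BABAAXZ) ⊢ (s0, 11, ABAAXZ) ⊢ (s0, 11, BABAAXZ) ⊢ (s0, 1, ABAAXZ) ⊢ (s0, 1, BABAAXZ) ⊢ (s0, ε, ABAAXZ) ⊢ (s0, ε, BABAAXZ)
All input consumed; M is in state s0.

s0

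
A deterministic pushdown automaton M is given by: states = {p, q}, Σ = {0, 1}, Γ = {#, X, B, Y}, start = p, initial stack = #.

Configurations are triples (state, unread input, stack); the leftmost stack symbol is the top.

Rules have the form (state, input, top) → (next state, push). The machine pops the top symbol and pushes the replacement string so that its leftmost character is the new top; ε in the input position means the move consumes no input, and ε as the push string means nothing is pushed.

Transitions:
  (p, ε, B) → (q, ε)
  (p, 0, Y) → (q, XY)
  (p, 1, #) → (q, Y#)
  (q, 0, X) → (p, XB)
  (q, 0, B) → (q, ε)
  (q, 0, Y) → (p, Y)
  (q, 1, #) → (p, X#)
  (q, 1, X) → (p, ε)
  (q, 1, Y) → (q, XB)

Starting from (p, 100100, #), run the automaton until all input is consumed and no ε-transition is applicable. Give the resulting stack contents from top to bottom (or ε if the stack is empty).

(p, 100100, #) ⊢ (q, 00100, Y#) ⊢ (p, 0100, Y#) ⊢ (q, 100, XY#) ⊢ (p, 00, Y#) ⊢ (q, 0, XY#) ⊢ (p, ε, XBY#)
All input consumed in state p with stack XBY#.

XBY#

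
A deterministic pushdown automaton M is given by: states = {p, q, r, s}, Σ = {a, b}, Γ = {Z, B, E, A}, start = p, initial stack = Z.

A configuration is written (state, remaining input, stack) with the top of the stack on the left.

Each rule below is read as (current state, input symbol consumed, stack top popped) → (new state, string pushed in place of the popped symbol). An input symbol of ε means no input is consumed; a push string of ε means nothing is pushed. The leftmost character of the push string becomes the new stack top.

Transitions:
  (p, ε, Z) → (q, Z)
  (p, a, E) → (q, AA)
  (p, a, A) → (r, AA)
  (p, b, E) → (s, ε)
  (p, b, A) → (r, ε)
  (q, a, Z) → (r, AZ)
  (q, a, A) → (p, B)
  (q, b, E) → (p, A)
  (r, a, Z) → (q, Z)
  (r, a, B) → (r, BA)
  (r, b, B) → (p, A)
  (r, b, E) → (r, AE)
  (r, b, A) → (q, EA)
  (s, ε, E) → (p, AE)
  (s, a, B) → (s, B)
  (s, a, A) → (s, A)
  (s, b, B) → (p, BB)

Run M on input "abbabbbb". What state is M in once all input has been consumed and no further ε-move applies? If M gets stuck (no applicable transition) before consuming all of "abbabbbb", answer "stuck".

(p, abbabbbb, Z)
  ε-move, top Z: go to q, push Z → (q, abbabbbb, Z)
  read a, top Z: go to r, push AZ → (r, bbabbbb, AZ)
  read b, top A: go to q, push EA → (q, babbbb, EAZ)
  read b, top E: go to p, push A → (p, abbbb, AAZ)
  read a, top A: go to r, push AA → (r, bbbb, AAAZ)
  read b, top A: go to q, push EA → (q, bbb, EAAAZ)
  read b, top E: go to p, push A → (p, bb, AAAAZ)
  read b, top A: go to r, push ε → (r, b, AAAZ)
  read b, top A: go to q, push EA → (q, ε, EAAAZ)
All input consumed; M is in state q.

q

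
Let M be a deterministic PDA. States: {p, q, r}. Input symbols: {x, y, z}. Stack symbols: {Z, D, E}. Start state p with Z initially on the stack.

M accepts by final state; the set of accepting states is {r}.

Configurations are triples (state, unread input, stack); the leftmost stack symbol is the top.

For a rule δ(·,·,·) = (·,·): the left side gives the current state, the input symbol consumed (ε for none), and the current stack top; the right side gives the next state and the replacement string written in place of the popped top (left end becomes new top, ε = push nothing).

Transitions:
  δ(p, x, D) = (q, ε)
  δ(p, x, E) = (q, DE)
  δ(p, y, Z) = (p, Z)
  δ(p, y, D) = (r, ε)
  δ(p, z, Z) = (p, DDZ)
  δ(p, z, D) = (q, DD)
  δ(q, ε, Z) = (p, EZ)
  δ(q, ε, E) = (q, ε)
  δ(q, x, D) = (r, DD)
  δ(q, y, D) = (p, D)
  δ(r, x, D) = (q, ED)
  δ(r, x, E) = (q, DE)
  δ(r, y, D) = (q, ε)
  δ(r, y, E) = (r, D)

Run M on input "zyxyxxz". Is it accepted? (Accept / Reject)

(p, zyxyxxz, Z)
  read z, top Z: go to p, push DDZ → (p, yxyxxz, DDZ)
  read y, top D: go to r, push ε → (r, xyxxz, DZ)
  read x, top D: go to q, push ED → (q, yxxz, EDZ)
  ε-move, top E: go to q, push ε → (q, yxxz, DZ)
  read y, top D: go to p, push D → (p, xxz, DZ)
  read x, top D: go to q, push ε → (q, xz, Z)
  ε-move, top Z: go to p, push EZ → (p, xz, EZ)
  read x, top E: go to q, push DE → (q, z, DEZ)
No transition applies at (q, z, DEZ); input not fully consumed.

Reject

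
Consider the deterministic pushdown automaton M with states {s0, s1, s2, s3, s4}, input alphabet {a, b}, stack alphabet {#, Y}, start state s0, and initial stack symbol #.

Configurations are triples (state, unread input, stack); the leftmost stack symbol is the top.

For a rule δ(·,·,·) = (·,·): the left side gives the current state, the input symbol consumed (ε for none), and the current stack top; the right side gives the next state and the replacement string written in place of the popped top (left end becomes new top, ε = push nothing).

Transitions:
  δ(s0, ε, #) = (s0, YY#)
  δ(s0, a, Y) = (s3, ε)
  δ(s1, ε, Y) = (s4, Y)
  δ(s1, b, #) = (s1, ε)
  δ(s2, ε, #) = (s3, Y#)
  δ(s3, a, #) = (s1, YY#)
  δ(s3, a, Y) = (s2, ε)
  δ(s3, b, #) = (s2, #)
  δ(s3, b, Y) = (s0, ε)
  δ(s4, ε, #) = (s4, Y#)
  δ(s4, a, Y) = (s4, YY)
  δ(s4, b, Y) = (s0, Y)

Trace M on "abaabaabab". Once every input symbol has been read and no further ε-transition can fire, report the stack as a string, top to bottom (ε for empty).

YY#

(s0, abaabaabab, #) ⊢ (s0, abaabaabab, YY#) ⊢ (s3, baabaabab, Y#) ⊢ (s0, aabaabab, #) ⊢ (s0, aabaabab, YY#) ⊢ (s3, abaabab, Y#) ⊢ (s2, baabab, #) ⊢ (s3, baabab, Y#) ⊢ (s0, aabab, #) ⊢ (s0, aabab, YY#) ⊢ (s3, abab, Y#) ⊢ (s2, bab, #) ⊢ (s3, bab, Y#) ⊢ (s0, ab, #) ⊢ (s0, ab, YY#) ⊢ (s3, b, Y#) ⊢ (s0, ε, #) ⊢ (s0, ε, YY#)
All input consumed in state s0 with stack YY#.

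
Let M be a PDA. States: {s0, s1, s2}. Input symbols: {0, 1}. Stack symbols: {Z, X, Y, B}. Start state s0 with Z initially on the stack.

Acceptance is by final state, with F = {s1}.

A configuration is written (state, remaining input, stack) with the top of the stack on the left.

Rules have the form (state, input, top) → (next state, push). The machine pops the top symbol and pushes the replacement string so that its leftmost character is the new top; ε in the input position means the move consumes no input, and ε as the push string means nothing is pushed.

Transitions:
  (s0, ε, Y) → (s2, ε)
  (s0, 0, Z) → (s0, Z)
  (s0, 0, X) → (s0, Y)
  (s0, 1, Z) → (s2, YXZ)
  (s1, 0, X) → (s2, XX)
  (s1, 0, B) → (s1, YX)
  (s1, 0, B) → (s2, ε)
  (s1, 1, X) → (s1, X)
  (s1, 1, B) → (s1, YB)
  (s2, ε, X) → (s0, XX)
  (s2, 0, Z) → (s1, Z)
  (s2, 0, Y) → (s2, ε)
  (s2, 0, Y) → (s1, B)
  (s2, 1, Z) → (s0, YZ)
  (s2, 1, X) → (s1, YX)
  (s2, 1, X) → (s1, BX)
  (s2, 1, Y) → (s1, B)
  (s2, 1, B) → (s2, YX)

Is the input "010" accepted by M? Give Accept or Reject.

One accepting computation: (s0, 010, Z) ⊢ (s0, 10, Z) ⊢ (s2, 0, YXZ) ⊢ (s1, ε, BXZ)
All input consumed and state s1 ∈ F.

Accept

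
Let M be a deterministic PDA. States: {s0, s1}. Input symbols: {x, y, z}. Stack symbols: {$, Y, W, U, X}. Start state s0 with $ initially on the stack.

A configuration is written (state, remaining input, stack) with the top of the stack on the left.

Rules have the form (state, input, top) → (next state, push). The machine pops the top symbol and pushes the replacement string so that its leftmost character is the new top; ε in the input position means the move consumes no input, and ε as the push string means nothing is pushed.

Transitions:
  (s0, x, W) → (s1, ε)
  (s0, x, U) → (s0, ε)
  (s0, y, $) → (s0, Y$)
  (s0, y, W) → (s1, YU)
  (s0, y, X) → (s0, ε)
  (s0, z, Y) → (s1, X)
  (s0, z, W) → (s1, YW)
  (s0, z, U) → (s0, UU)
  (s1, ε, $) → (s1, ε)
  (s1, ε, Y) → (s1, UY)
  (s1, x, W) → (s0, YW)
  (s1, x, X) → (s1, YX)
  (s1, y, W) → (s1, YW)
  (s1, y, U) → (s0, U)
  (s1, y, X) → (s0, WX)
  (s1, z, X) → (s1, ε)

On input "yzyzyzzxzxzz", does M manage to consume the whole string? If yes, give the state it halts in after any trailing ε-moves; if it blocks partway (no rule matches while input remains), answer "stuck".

(s0, yzyzyzzxzxzz, $)
  read y, top $: go to s0, push Y$ → (s0, zyzyzzxzxzz, Y$)
  read z, top Y: go to s1, push X → (s1, yzyzzxzxzz, X$)
  read y, top X: go to s0, push WX → (s0, zyzzxzxzz, WX$)
  read z, top W: go to s1, push YW → (s1, yzzxzxzz, YWX$)
  ε-move, top Y: go to s1, push UY → (s1, yzzxzxzz, UYWX$)
  read y, top U: go to s0, push U → (s0, zzxzxzz, UYWX$)
  read z, top U: go to s0, push UU → (s0, zxzxzz, UUYWX$)
  read z, top U: go to s0, push UU → (s0, xzxzz, UUUYWX$)
  read x, top U: go to s0, push ε → (s0, zxzz, UUYWX$)
  read z, top U: go to s0, push UU → (s0, xzz, UUUYWX$)
  read x, top U: go to s0, push ε → (s0, zz, UUYWX$)
  read z, top U: go to s0, push UU → (s0, z, UUUYWX$)
  read z, top U: go to s0, push UU → (s0, ε, UUUUYWX$)
All input consumed; M is in state s0.

s0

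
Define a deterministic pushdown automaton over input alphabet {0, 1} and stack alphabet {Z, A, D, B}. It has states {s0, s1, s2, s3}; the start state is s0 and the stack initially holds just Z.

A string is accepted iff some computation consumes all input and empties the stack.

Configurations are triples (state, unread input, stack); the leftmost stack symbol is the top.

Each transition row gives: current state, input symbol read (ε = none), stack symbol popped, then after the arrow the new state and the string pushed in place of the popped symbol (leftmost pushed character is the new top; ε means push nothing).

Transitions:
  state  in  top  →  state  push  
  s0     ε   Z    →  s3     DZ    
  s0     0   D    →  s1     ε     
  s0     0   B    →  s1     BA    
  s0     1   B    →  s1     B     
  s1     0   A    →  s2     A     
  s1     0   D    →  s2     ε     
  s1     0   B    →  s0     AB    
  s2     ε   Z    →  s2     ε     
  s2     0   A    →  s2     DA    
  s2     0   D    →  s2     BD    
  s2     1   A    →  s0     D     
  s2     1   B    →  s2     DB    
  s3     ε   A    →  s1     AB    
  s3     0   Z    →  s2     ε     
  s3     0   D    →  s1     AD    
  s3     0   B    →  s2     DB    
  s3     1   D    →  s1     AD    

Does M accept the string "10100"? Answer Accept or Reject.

(s0, 10100, Z)
  ε-move, top Z: go to s3, push DZ → (s3, 10100, DZ)
  read 1, top D: go to s1, push AD → (s1, 0100, ADZ)
  read 0, top A: go to s2, push A → (s2, 100, ADZ)
  read 1, top A: go to s0, push D → (s0, 00, DDZ)
  read 0, top D: go to s1, push ε → (s1, 0, DZ)
  read 0, top D: go to s2, push ε → (s2, ε, Z)
  ε-move, top Z: go to s2, push ε → (s2, ε, ε)
All input consumed and the stack is empty.

Accept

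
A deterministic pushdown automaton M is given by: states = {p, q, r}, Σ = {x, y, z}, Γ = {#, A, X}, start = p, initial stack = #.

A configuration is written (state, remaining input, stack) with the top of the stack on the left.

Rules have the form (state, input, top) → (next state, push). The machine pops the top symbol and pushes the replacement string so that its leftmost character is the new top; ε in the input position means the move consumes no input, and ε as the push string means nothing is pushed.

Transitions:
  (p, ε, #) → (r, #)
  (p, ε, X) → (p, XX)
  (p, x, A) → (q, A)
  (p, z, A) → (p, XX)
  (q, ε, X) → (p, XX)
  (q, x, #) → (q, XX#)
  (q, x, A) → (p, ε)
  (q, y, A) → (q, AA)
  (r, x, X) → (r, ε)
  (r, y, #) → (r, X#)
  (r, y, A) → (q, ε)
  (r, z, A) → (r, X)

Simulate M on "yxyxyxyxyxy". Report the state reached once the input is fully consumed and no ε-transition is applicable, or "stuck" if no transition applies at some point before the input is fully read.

(p, yxyxyxyxyxy, #)
  ε-move, top #: go to r, push # → (r, yxyxyxyxyxy, #)
  read y, top #: go to r, push X# → (r, xyxyxyxyxy, X#)
  read x, top X: go to r, push ε → (r, yxyxyxyxy, #)
  read y, top #: go to r, push X# → (r, xyxyxyxy, X#)
  read x, top X: go to r, push ε → (r, yxyxyxy, #)
  read y, top #: go to r, push X# → (r, xyxyxy, X#)
  read x, top X: go to r, push ε → (r, yxyxy, #)
  read y, top #: go to r, push X# → (r, xyxy, X#)
  read x, top X: go to r, push ε → (r, yxy, #)
  read y, top #: go to r, push X# → (r, xy, X#)
  read x, top X: go to r, push ε → (r, y, #)
  read y, top #: go to r, push X# → (r, ε, X#)
All input consumed; M is in state r.

r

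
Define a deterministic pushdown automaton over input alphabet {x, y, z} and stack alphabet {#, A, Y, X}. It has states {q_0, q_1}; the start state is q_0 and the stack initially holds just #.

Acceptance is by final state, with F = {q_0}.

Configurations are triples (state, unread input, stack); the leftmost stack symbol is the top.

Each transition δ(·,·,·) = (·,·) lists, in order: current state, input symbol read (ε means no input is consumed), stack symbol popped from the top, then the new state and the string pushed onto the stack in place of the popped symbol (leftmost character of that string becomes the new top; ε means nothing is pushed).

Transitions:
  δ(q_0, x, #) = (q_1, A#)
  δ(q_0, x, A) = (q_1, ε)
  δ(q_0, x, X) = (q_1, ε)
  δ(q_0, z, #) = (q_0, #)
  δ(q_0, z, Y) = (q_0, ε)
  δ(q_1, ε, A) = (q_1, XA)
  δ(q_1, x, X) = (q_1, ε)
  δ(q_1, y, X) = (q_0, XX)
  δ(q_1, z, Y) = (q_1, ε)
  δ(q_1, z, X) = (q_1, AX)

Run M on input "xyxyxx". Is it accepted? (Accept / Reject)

(q_0, xyxyxx, #)
  read x, top #: go to q_1, push A# → (q_1, yxyxx, A#)
  ε-move, top A: go to q_1, push XA → (q_1, yxyxx, XA#)
  read y, top X: go to q_0, push XX → (q_0, xyxx, XXA#)
  read x, top X: go to q_1, push ε → (q_1, yxx, XA#)
  read y, top X: go to q_0, push XX → (q_0, xx, XXA#)
  read x, top X: go to q_1, push ε → (q_1, x, XA#)
  read x, top X: go to q_1, push ε → (q_1, ε, A#)
  ε-move, top A: go to q_1, push XA → (q_1, ε, XA#)
All input consumed; state q_1 ∉ F and no further ε-move applies.

Reject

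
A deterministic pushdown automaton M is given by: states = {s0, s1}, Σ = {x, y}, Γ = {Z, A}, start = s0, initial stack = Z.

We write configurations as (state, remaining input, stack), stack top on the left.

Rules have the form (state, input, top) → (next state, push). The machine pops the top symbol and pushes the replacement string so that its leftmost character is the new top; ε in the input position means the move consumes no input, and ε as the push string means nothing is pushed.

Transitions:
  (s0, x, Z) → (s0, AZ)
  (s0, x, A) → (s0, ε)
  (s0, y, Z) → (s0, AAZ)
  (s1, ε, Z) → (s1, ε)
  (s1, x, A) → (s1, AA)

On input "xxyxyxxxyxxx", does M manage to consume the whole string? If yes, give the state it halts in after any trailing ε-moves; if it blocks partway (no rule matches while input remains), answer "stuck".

stuck

(s0, xxyxyxxxyxxx, Z)
  read x, top Z: go to s0, push AZ → (s0, xyxyxxxyxxx, AZ)
  read x, top A: go to s0, push ε → (s0, yxyxxxyxxx, Z)
  read y, top Z: go to s0, push AAZ → (s0, xyxxxyxxx, AAZ)
  read x, top A: go to s0, push ε → (s0, yxxxyxxx, AZ)
No transition for (s0, y, top A); M blocks with input yxxxyxxx remaining.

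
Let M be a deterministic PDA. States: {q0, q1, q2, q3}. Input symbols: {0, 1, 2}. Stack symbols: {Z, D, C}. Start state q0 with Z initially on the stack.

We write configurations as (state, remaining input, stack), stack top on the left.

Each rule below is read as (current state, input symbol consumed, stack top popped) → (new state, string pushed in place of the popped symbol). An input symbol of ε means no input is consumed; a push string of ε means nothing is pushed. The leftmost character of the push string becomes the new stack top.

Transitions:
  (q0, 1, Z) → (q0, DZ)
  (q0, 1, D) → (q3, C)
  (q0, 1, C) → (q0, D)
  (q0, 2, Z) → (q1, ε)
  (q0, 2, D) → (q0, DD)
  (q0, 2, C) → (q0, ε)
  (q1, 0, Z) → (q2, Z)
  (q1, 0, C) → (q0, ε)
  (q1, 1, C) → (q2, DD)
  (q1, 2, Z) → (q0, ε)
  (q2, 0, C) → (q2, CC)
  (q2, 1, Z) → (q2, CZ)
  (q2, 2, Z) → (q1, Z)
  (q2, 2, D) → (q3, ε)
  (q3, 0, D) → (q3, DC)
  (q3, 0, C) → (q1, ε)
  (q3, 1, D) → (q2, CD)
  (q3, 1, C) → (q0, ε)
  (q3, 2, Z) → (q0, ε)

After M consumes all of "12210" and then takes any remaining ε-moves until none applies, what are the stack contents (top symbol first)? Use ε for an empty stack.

(q0, 12210, Z)
  read 1, top Z: go to q0, push DZ → (q0, 2210, DZ)
  read 2, top D: go to q0, push DD → (q0, 210, DDZ)
  read 2, top D: go to q0, push DD → (q0, 10, DDDZ)
  read 1, top D: go to q3, push C → (q3, 0, CDDZ)
  read 0, top C: go to q1, push ε → (q1, ε, DDZ)
All input consumed in state q1 with stack DDZ.

DDZ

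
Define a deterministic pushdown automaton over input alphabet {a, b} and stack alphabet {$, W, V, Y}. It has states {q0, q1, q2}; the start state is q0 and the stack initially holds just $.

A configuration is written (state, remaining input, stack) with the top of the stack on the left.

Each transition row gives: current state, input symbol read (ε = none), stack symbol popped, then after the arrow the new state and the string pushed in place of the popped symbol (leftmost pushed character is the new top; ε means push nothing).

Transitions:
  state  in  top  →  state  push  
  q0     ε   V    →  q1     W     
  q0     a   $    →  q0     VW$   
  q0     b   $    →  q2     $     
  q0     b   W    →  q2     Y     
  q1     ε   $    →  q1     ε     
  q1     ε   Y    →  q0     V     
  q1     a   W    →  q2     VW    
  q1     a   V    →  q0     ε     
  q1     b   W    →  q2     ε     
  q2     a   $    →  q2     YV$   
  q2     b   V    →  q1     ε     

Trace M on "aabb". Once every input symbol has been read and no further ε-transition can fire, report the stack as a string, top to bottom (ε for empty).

(q0, aabb, $) ⊢ (q0, abb, VW$) ⊢ (q1, abb, WW$) ⊢ (q2, bb, VWW$) ⊢ (q1, b, WW$) ⊢ (q2, ε, W$)
All input consumed in state q2 with stack W$.

W$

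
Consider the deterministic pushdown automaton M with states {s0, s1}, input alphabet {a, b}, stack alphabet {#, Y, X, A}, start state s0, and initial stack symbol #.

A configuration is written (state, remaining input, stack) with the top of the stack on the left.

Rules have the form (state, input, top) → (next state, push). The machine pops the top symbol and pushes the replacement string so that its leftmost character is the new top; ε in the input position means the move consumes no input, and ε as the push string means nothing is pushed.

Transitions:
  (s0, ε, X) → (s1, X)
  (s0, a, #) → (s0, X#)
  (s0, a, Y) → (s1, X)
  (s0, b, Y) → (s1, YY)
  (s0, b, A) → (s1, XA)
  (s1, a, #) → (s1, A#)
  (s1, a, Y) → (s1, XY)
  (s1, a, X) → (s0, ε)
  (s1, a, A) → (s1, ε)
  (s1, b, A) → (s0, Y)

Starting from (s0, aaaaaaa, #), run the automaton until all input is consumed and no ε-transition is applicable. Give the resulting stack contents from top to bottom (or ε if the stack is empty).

(s0, aaaaaaa, #) ⊢ (s0, aaaaaa, X#) ⊢ (s1, aaaaaa, X#) ⊢ (s0, aaaaa, #) ⊢ (s0, aaaa, X#) ⊢ (s1, aaaa, X#) ⊢ (s0, aaa, #) ⊢ (s0, aa, X#) ⊢ (s1, aa, X#) ⊢ (s0, a, #) ⊢ (s0, ε, X#) ⊢ (s1, ε, X#)
All input consumed in state s1 with stack X#.

X#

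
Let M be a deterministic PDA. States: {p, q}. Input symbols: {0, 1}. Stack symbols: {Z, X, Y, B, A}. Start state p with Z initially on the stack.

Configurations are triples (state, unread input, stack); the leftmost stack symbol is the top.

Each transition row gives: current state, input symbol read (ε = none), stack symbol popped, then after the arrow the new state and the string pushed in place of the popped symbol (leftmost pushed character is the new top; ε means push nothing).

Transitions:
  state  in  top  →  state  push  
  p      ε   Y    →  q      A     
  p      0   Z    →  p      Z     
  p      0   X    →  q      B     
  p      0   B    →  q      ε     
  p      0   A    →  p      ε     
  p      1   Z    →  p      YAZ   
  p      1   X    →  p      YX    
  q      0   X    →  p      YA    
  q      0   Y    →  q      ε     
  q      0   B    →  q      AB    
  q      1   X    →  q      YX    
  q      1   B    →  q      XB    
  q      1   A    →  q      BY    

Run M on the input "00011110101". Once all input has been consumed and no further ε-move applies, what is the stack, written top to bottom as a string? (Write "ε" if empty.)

YXBYAZ

(p, 00011110101, Z) ⊢ (p, 0011110101, Z) ⊢ (p, 011110101, Z) ⊢ (p, 11110101, Z) ⊢ (p, 1110101, YAZ) ⊢ (q, 1110101, AAZ) ⊢ (q, 110101, BYAZ) ⊢ (q, 10101, XBYAZ) ⊢ (q, 0101, YXBYAZ) ⊢ (q, 101, XBYAZ) ⊢ (q, 01, YXBYAZ) ⊢ (q, 1, XBYAZ) ⊢ (q, ε, YXBYAZ)
All input consumed in state q with stack YXBYAZ.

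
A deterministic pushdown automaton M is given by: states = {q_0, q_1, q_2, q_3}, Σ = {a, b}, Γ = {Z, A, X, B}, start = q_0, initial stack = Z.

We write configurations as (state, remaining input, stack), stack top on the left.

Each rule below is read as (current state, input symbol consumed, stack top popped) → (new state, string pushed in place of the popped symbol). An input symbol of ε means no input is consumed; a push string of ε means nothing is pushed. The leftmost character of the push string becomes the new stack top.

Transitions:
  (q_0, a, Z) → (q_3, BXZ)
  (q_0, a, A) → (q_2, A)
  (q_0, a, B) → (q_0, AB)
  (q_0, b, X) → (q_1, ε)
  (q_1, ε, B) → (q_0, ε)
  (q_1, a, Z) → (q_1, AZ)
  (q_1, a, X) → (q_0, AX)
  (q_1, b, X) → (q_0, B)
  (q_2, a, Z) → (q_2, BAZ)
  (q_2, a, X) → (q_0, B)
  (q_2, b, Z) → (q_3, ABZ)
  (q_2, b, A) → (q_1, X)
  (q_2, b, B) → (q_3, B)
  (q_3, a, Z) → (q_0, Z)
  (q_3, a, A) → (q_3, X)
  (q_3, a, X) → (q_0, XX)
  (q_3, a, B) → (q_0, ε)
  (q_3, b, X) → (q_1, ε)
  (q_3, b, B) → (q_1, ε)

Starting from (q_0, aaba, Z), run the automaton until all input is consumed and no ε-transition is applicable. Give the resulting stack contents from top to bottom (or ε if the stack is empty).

AZ

(q_0, aaba, Z)
  read a, top Z: go to q_3, push BXZ → (q_3, aba, BXZ)
  read a, top B: go to q_0, push ε → (q_0, ba, XZ)
  read b, top X: go to q_1, push ε → (q_1, a, Z)
  read a, top Z: go to q_1, push AZ → (q_1, ε, AZ)
All input consumed in state q_1 with stack AZ.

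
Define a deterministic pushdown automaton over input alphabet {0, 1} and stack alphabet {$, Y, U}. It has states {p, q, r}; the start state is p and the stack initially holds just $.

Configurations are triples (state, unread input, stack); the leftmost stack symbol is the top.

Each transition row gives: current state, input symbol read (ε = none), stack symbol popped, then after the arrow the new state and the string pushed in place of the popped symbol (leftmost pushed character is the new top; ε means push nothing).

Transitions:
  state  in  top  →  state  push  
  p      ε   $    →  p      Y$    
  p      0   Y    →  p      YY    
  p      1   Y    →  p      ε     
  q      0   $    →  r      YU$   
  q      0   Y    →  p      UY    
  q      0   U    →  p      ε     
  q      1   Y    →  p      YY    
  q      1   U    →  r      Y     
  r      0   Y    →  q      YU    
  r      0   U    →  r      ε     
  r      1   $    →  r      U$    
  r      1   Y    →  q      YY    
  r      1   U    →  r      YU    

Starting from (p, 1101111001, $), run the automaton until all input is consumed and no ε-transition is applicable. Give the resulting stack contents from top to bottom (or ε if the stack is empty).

(p, 1101111001, $)
  ε-move, top $: go to p, push Y$ → (p, 1101111001, Y$)
  read 1, top Y: go to p, push ε → (p, 101111001, $)
  ε-move, top $: go to p, push Y$ → (p, 101111001, Y$)
  read 1, top Y: go to p, push ε → (p, 01111001, $)
  ε-move, top $: go to p, push Y$ → (p, 01111001, Y$)
  read 0, top Y: go to p, push YY → (p, 1111001, YY$)
  read 1, top Y: go to p, push ε → (p, 111001, Y$)
  read 1, top Y: go to p, push ε → (p, 11001, $)
  ε-move, top $: go to p, push Y$ → (p, 11001, Y$)
  read 1, top Y: go to p, push ε → (p, 1001, $)
  ε-move, top $: go to p, push Y$ → (p, 1001, Y$)
  read 1, top Y: go to p, push ε → (p, 001, $)
  ε-move, top $: go to p, push Y$ → (p, 001, Y$)
  read 0, top Y: go to p, push YY → (p, 01, YY$)
  read 0, top Y: go to p, push YY → (p, 1, YYY$)
  read 1, top Y: go to p, push ε → (p, ε, YY$)
All input consumed in state p with stack YY$.

YY$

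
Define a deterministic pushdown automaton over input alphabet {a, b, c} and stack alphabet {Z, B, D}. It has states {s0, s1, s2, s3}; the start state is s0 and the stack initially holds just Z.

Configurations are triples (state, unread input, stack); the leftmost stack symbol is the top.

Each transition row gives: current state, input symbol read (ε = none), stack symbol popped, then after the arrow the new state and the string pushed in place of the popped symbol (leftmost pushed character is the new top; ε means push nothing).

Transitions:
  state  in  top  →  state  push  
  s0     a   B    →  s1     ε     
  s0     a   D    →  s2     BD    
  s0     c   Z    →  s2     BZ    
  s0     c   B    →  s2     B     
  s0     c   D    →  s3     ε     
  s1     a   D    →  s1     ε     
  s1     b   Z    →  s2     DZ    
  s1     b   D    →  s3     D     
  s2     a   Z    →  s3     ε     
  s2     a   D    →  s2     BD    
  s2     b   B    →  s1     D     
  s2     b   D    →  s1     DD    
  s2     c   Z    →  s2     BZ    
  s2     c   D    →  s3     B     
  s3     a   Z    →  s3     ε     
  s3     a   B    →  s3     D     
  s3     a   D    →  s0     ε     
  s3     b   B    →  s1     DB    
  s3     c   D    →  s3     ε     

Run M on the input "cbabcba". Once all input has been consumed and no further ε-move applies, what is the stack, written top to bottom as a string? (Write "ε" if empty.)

BZ

(s0, cbabcba, Z) ⊢ (s2, babcba, BZ) ⊢ (s1, abcba, DZ) ⊢ (s1, bcba, Z) ⊢ (s2, cba, DZ) ⊢ (s3, ba, BZ) ⊢ (s1, a, DBZ) ⊢ (s1, ε, BZ)
All input consumed in state s1 with stack BZ.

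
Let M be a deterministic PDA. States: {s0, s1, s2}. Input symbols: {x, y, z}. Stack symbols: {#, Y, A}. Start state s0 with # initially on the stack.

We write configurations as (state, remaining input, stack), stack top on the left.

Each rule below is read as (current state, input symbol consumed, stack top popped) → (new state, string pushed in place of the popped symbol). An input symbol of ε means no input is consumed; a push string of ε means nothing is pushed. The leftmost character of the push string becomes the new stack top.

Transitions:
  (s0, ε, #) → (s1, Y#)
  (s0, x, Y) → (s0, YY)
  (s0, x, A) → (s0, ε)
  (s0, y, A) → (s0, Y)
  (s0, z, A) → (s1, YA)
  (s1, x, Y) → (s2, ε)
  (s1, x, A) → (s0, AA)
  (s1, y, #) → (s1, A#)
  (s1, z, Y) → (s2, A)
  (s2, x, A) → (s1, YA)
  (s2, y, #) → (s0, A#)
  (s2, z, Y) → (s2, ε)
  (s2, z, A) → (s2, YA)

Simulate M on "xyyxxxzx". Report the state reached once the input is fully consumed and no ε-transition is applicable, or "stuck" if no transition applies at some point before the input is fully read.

stuck

(s0, xyyxxxzx, #)
  ε-move, top #: go to s1, push Y# → (s1, xyyxxxzx, Y#)
  read x, top Y: go to s2, push ε → (s2, yyxxxzx, #)
  read y, top #: go to s0, push A# → (s0, yxxxzx, A#)
  read y, top A: go to s0, push Y → (s0, xxxzx, Y#)
  read x, top Y: go to s0, push YY → (s0, xxzx, YY#)
  read x, top Y: go to s0, push YY → (s0, xzx, YYY#)
  read x, top Y: go to s0, push YY → (s0, zx, YYYY#)
No transition for (s0, z, top Y); M blocks with input zx remaining.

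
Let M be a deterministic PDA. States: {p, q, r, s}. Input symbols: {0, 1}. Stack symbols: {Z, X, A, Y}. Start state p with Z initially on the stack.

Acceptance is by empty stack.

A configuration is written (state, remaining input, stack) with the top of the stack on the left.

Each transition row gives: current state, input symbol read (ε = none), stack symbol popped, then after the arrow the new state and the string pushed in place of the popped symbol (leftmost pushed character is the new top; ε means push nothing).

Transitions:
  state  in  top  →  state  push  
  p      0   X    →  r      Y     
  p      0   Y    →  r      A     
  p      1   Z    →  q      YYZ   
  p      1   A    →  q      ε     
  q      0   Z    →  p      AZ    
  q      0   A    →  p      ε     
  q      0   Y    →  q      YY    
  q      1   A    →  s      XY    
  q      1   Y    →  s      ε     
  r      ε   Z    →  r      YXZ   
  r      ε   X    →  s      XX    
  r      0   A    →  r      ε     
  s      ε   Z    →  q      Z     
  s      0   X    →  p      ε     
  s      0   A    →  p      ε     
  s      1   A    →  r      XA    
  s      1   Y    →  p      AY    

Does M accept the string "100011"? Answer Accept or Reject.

(p, 100011, Z)
  read 1, top Z: go to q, push YYZ → (q, 00011, YYZ)
  read 0, top Y: go to q, push YY → (q, 0011, YYYZ)
  read 0, top Y: go to q, push YY → (q, 011, YYYYZ)
  read 0, top Y: go to q, push YY → (q, 11, YYYYYZ)
  read 1, top Y: go to s, push ε → (s, 1, YYYYZ)
  read 1, top Y: go to p, push AY → (p, ε, AYYYYZ)
All input consumed; stack is AYYYYZ, not empty, and no further ε-move applies.

Reject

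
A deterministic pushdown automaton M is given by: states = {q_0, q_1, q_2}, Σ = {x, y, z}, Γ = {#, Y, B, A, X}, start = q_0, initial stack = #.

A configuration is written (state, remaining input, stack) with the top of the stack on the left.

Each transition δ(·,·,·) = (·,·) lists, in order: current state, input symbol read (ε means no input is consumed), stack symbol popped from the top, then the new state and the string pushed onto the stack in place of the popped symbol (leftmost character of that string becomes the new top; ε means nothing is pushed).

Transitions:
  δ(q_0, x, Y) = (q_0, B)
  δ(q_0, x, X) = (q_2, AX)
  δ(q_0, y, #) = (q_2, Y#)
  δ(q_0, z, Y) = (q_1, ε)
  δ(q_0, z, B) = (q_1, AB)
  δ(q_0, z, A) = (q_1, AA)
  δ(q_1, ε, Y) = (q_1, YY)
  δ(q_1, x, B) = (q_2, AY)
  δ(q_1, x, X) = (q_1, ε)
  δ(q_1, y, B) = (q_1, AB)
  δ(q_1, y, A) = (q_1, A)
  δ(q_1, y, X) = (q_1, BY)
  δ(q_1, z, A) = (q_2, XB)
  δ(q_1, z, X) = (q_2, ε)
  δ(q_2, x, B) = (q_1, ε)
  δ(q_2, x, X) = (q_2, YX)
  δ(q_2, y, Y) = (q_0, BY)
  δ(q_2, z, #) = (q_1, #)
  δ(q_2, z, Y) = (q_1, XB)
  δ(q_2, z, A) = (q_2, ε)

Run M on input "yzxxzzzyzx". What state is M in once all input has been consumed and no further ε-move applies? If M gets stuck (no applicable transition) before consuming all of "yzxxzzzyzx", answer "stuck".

(q_0, yzxxzzzyzx, #)
  read y, top #: go to q_2, push Y# → (q_2, zxxzzzyzx, Y#)
  read z, top Y: go to q_1, push XB → (q_1, xxzzzyzx, XB#)
  read x, top X: go to q_1, push ε → (q_1, xzzzyzx, B#)
  read x, top B: go to q_2, push AY → (q_2, zzzyzx, AY#)
  read z, top A: go to q_2, push ε → (q_2, zzyzx, Y#)
  read z, top Y: go to q_1, push XB → (q_1, zyzx, XB#)
  read z, top X: go to q_2, push ε → (q_2, yzx, B#)
No transition for (q_2, y, top B); M blocks with input yzx remaining.

stuck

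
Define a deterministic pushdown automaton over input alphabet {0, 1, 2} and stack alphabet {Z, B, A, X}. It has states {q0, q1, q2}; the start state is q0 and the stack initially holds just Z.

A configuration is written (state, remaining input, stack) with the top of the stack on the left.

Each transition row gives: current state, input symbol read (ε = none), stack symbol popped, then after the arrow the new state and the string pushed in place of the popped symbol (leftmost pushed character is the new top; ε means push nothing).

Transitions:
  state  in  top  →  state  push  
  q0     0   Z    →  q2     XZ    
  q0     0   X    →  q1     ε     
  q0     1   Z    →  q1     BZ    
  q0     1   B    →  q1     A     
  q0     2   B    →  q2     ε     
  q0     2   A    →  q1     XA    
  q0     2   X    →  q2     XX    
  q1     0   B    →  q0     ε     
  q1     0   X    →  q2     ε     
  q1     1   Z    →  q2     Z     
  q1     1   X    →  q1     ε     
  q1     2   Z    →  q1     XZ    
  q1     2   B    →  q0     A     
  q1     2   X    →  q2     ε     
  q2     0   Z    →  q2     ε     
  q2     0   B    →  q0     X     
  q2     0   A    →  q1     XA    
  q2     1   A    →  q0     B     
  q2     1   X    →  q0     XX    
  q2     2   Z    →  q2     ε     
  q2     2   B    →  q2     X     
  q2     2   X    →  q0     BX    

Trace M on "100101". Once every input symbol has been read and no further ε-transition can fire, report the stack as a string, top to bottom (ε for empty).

Z

(q0, 100101, Z)
  read 1, top Z: go to q1, push BZ → (q1, 00101, BZ)
  read 0, top B: go to q0, push ε → (q0, 0101, Z)
  read 0, top Z: go to q2, push XZ → (q2, 101, XZ)
  read 1, top X: go to q0, push XX → (q0, 01, XXZ)
  read 0, top X: go to q1, push ε → (q1, 1, XZ)
  read 1, top X: go to q1, push ε → (q1, ε, Z)
All input consumed in state q1 with stack Z.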